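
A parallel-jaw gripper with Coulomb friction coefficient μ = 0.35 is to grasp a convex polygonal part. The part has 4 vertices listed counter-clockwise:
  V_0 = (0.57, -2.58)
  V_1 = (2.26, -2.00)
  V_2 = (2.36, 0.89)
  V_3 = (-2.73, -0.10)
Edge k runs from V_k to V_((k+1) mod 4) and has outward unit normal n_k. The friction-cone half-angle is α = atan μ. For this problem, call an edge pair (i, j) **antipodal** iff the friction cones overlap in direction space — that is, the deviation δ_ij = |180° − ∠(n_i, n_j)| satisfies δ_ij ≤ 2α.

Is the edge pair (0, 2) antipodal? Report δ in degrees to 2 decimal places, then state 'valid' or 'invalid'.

α = atan 0.35 = 19.29°;  2α = 38.58°
edge 0: e_0 = (+1.69, +0.58);  n_0 = (+0.3246, -0.9458)
edge 2: e_2 = (-5.09, -0.99);  n_2 = (-0.1909, +0.9816)
∠(n_0, n_2) = 172.06°
δ = |180° − 172.06°| = 7.94°
7.94° ≤ 2α = 38.58°  →  valid

δ = 7.94°, valid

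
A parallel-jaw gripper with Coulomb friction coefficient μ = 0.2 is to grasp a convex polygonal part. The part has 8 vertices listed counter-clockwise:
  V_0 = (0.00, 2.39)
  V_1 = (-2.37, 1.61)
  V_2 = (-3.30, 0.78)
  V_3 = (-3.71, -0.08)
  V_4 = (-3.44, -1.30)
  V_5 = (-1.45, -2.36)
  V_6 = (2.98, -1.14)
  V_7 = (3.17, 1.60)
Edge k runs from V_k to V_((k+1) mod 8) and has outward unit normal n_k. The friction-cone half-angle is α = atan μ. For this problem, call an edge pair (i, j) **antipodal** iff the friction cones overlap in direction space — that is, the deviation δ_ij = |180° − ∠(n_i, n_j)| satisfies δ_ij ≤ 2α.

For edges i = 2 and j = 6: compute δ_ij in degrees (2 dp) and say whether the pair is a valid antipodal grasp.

δ = 21.52°, valid

α = atan 0.2 = 11.31°;  2α = 22.62°
edge 2: e_2 = (-0.41, -0.86);  n_2 = (-0.9027, +0.4303)
edge 6: e_6 = (+0.19, +2.74);  n_6 = (+0.9976, -0.0692)
∠(n_2, n_6) = 158.48°
δ = |180° − 158.48°| = 21.52°
21.52° ≤ 2α = 22.62°  →  valid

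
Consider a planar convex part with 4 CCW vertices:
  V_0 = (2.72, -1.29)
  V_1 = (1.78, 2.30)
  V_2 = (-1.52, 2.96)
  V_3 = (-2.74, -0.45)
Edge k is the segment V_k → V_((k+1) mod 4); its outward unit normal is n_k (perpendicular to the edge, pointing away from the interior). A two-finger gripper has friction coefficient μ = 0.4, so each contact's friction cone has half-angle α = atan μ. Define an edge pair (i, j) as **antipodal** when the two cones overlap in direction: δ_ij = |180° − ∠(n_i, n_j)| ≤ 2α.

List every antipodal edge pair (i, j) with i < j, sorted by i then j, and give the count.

count = 2; pairs: (0,2), (1,3)

α = atan 0.4 = 21.80°;  2α = 43.60°
n_0 = (+0.9674, +0.2533)
n_1 = (+0.1961, +0.9806)
n_2 = (-0.9416, +0.3369)
n_3 = (-0.1521, -0.9884)
  (0,1): δ = 115.98°  ·
  (0,2): δ = 34.36°  ✓
  (0,3): δ = 66.58°  ·
  (1,2): δ = 98.38°  ·
  (1,3): δ = 2.56°  ✓
  (2,3): δ = 79.06°  ·
antipodal pairs: 2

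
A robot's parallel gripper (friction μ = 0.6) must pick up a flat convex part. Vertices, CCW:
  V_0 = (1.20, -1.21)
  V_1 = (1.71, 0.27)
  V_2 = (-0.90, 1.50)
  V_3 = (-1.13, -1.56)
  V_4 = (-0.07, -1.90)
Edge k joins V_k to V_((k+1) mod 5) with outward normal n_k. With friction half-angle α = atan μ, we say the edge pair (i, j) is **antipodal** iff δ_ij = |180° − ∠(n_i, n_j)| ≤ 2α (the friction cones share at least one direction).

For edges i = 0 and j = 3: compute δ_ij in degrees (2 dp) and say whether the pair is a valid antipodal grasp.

α = atan 0.6 = 30.96°;  2α = 61.93°
edge 0: e_0 = (+0.51, +1.48);  n_0 = (+0.9454, -0.3258)
edge 3: e_3 = (+1.06, -0.34);  n_3 = (-0.3054, -0.9522)
∠(n_0, n_3) = 88.77°
δ = |180° − 88.77°| = 91.23°
91.23° > 2α = 61.93°  →  invalid

δ = 91.23°, invalid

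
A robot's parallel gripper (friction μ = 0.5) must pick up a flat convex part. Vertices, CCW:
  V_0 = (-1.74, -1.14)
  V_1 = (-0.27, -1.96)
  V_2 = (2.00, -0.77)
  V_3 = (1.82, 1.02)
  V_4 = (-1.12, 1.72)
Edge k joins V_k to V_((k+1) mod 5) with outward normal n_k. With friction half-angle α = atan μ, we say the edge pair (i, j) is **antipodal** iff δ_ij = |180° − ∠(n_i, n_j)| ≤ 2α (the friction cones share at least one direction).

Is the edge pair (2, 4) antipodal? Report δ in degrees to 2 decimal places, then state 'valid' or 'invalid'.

δ = 17.97°, valid

α = atan 0.5 = 26.57°;  2α = 53.13°
edge 2: e_2 = (-0.18, +1.79);  n_2 = (+0.9950, +0.1001)
edge 4: e_4 = (-0.62, -2.86);  n_4 = (-0.9773, +0.2119)
∠(n_2, n_4) = 162.03°
δ = |180° − 162.03°| = 17.97°
17.97° ≤ 2α = 53.13°  →  valid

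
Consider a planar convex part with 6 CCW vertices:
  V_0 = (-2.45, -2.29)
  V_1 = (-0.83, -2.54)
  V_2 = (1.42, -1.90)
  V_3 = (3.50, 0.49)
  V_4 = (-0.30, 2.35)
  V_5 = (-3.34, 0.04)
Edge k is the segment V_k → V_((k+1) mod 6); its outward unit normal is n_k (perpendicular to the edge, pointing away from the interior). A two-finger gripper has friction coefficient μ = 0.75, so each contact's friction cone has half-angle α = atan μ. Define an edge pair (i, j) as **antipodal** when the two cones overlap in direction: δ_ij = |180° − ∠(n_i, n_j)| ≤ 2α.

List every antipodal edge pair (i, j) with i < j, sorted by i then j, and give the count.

count = 7; pairs: (0,3), (0,4), (1,3), (1,4), (2,4), (2,5), (3,5)

α = atan 0.75 = 36.87°;  2α = 73.74°
n_0 = (-0.1525, -0.9883)
n_1 = (+0.2736, -0.9618)
n_2 = (+0.7543, -0.6565)
n_3 = (+0.4396, +0.8982)
n_4 = (-0.6050, +0.7962)
n_5 = (-0.9342, -0.3568)
  (0,1): δ = 155.35°  ·
  (0,2): δ = 122.26°  ·
  (0,3): δ = 17.31°  ✓
  (0,4): δ = 46.00°  ✓
  (0,5): δ = 119.68°  ·
  (1,2): δ = 146.91°  ·
  (1,3): δ = 41.96°  ✓
  (1,4): δ = 21.35°  ✓
  (1,5): δ = 95.03°  ·
  (2,3): δ = 75.05°  ·
  (2,4): δ = 11.74°  ✓
  (2,5): δ = 61.94°  ✓
  (3,4): δ = 116.69°  ·
  (3,5): δ = 43.01°  ✓
  (4,5): δ = 106.32°  ·
antipodal pairs: 7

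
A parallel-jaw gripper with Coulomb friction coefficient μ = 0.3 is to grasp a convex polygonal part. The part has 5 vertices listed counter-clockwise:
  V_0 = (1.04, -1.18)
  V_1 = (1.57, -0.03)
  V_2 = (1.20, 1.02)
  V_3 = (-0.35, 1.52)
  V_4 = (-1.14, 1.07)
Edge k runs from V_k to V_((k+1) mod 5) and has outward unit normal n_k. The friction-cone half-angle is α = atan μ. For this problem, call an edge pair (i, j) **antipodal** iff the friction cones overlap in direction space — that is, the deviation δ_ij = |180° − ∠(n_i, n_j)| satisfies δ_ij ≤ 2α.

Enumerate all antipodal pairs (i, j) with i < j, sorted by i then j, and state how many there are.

α = atan 0.3 = 16.70°;  2α = 33.40°
n_0 = (+0.9082, -0.4186)
n_1 = (+0.9432, +0.3324)
n_2 = (+0.3070, +0.9517)
n_3 = (-0.4950, +0.8689)
n_4 = (-0.7182, -0.6958)
  (0,1): δ = 135.84°  ·
  (0,2): δ = 83.14°  ·
  (0,3): δ = 35.59°  ·
  (0,4): δ = 68.84°  ·
  (1,2): δ = 127.29°  ·
  (1,3): δ = 79.74°  ·
  (1,4): δ = 24.68°  ✓
  (2,3): δ = 132.45°  ·
  (2,4): δ = 28.03°  ✓
  (3,4): δ = 75.57°  ·
antipodal pairs: 2

count = 2; pairs: (1,4), (2,4)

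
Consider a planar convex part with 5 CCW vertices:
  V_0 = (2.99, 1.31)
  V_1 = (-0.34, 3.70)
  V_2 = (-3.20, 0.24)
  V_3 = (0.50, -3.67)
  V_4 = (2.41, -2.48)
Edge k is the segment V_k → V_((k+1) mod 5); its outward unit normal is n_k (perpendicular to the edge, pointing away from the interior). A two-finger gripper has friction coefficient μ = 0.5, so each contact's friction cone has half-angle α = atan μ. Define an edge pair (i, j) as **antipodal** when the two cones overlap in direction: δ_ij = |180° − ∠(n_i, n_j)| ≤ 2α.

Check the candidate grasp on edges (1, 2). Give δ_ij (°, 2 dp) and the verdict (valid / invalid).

δ = 97.00°, invalid

α = atan 0.5 = 26.57°;  2α = 53.13°
edge 1: e_1 = (-2.86, -3.46);  n_1 = (-0.7708, +0.6371)
edge 2: e_2 = (+3.70, -3.91);  n_2 = (-0.7263, -0.6873)
∠(n_1, n_2) = 83.00°
δ = |180° − 83.00°| = 97.00°
97.00° > 2α = 53.13°  →  invalid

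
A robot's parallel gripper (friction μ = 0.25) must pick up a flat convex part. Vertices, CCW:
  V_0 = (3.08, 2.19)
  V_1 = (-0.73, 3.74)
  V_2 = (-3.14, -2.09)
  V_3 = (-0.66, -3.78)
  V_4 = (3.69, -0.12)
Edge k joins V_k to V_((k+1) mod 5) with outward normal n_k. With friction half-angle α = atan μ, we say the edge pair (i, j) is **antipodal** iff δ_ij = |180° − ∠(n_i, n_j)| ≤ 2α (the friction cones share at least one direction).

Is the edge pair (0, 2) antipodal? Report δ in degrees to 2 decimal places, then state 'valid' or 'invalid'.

α = atan 0.25 = 14.04°;  2α = 28.07°
edge 0: e_0 = (-3.81, +1.55);  n_0 = (+0.3768, +0.9263)
edge 2: e_2 = (+2.48, -1.69);  n_2 = (-0.5631, -0.8264)
∠(n_0, n_2) = 167.87°
δ = |180° − 167.87°| = 12.13°
12.13° ≤ 2α = 28.07°  →  valid

δ = 12.13°, valid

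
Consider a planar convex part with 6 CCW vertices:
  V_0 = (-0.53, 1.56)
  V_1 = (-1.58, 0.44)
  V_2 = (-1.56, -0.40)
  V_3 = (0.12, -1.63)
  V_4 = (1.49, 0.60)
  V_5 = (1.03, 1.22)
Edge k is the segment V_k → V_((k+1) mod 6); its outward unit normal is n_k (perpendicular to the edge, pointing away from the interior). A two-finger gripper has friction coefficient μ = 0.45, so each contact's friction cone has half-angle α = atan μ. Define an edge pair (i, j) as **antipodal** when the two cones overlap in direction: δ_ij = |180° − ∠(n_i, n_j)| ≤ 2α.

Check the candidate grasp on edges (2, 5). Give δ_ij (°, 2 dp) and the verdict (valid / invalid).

α = atan 0.45 = 24.23°;  2α = 48.46°
edge 2: e_2 = (+1.68, -1.23);  n_2 = (-0.5907, -0.8069)
edge 5: e_5 = (-1.56, +0.34);  n_5 = (+0.2129, +0.9771)
∠(n_2, n_5) = 156.09°
δ = |180° − 156.09°| = 23.91°
23.91° ≤ 2α = 48.46°  →  valid

δ = 23.91°, valid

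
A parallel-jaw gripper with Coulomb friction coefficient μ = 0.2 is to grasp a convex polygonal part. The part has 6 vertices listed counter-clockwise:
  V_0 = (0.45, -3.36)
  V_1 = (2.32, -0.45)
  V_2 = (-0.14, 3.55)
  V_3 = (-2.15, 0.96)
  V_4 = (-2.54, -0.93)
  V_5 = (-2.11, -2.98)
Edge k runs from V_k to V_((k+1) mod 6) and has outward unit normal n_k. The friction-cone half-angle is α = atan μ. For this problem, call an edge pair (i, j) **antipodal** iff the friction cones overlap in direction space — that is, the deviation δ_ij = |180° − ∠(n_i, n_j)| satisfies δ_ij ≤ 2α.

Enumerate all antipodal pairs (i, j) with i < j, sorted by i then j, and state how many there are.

count = 3; pairs: (0,2), (0,3), (1,4)

α = atan 0.2 = 11.31°;  2α = 22.62°
n_0 = (+0.8413, -0.5406)
n_1 = (+0.8518, +0.5239)
n_2 = (-0.7900, +0.6131)
n_3 = (-0.9794, +0.2021)
n_4 = (-0.9787, -0.2053)
n_5 = (-0.1468, -0.9892)
  (0,1): δ = 115.68°  ·
  (0,2): δ = 5.09°  ✓
  (0,3): δ = 21.07°  ✓
  (0,4): δ = 44.57°  ·
  (0,5): δ = 114.28°  ·
  (1,2): δ = 69.41°  ·
  (1,3): δ = 43.25°  ·
  (1,4): δ = 19.75°  ✓
  (1,5): δ = 49.97°  ·
  (2,3): δ = 153.85°  ·
  (2,4): δ = 130.34°  ·
  (2,5): δ = 60.63°  ·
  (3,4): δ = 156.49°  ·
  (3,5): δ = 86.78°  ·
  (4,5): δ = 110.29°  ·
antipodal pairs: 3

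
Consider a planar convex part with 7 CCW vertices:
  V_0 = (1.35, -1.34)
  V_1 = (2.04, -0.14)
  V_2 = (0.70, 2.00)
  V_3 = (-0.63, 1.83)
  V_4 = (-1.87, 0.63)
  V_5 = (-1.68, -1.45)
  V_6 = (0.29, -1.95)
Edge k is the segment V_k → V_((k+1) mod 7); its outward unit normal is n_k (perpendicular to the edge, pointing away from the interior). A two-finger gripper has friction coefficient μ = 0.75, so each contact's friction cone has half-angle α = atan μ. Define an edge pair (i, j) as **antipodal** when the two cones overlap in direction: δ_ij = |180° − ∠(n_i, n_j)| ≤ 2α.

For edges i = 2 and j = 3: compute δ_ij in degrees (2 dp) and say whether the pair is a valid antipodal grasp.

δ = 143.22°, invalid

α = atan 0.75 = 36.87°;  2α = 73.74°
edge 2: e_2 = (-1.33, -0.17);  n_2 = (-0.1268, +0.9919)
edge 3: e_3 = (-1.24, -1.20);  n_3 = (-0.6954, +0.7186)
∠(n_2, n_3) = 36.78°
δ = |180° − 36.78°| = 143.22°
143.22° > 2α = 73.74°  →  invalid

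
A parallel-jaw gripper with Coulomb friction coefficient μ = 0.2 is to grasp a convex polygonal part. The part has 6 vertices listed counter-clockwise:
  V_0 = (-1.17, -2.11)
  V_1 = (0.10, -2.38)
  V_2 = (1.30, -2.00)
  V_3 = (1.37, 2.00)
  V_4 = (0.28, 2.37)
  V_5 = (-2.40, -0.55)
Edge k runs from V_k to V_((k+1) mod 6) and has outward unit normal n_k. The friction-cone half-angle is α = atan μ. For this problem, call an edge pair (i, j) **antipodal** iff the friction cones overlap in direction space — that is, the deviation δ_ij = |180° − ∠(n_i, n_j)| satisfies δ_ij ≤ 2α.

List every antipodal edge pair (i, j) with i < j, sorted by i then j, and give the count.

count = 1; pairs: (0,3)

α = atan 0.2 = 11.31°;  2α = 22.62°
n_0 = (-0.2080, -0.9781)
n_1 = (+0.3019, -0.9533)
n_2 = (+0.9998, -0.0175)
n_3 = (+0.3214, +0.9469)
n_4 = (-0.7367, +0.6762)
n_5 = (-0.7853, -0.6192)
  (0,1): δ = 150.43°  ·
  (0,2): δ = 79.00°  ·
  (0,3): δ = 6.75°  ✓
  (0,4): δ = 59.46°  ·
  (0,5): δ = 140.26°  ·
  (1,2): δ = 108.57°  ·
  (1,3): δ = 36.32°  ·
  (1,4): δ = 29.88°  ·
  (1,5): δ = 110.68°  ·
  (2,3): δ = 107.75°  ·
  (2,4): δ = 41.54°  ·
  (2,5): δ = 39.26°  ·
  (3,4): δ = 113.80°  ·
  (3,5): δ = 33.00°  ·
  (4,5): δ = 99.20°  ·
antipodal pairs: 1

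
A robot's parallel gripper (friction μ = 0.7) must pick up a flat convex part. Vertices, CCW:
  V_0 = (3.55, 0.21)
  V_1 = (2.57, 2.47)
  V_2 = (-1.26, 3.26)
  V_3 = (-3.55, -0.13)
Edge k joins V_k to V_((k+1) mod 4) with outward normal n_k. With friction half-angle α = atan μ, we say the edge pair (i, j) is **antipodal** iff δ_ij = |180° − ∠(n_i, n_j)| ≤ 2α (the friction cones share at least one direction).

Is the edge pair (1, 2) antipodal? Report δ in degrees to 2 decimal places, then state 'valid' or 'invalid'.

δ = 112.38°, invalid

α = atan 0.7 = 34.99°;  2α = 69.98°
edge 1: e_1 = (-3.83, +0.79);  n_1 = (+0.2020, +0.9794)
edge 2: e_2 = (-2.29, -3.39);  n_2 = (-0.8287, +0.5598)
∠(n_1, n_2) = 67.62°
δ = |180° − 67.62°| = 112.38°
112.38° > 2α = 69.98°  →  invalid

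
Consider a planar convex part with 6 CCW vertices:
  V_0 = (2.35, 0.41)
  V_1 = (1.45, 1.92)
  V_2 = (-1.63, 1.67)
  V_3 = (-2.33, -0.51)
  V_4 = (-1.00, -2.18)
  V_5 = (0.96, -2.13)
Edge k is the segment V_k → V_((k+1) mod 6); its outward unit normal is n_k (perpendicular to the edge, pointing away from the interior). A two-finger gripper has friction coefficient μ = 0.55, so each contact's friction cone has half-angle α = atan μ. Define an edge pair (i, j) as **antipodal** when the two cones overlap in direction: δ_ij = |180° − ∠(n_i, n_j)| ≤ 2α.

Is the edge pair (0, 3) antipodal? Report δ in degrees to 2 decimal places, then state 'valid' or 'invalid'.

δ = 7.74°, valid

α = atan 0.55 = 28.81°;  2α = 57.62°
edge 0: e_0 = (-0.90, +1.51);  n_0 = (+0.8590, +0.5120)
edge 3: e_3 = (+1.33, -1.67);  n_3 = (-0.7822, -0.6230)
∠(n_0, n_3) = 172.26°
δ = |180° − 172.26°| = 7.74°
7.74° ≤ 2α = 57.62°  →  valid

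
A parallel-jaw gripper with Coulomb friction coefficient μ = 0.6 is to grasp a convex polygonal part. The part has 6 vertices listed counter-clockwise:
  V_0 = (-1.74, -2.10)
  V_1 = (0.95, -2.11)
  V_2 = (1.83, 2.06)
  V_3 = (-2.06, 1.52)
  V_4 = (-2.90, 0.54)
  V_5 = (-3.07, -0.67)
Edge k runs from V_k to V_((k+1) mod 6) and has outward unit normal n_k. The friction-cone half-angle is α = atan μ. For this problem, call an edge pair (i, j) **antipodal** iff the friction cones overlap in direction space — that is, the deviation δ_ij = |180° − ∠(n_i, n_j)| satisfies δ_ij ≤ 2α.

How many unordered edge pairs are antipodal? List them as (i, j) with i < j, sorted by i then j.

α = atan 0.6 = 30.96°;  2α = 61.93°
n_0 = (-0.0037, -1.0000)
n_1 = (+0.9785, -0.2065)
n_2 = (-0.1375, +0.9905)
n_3 = (-0.7593, +0.6508)
n_4 = (-0.9903, +0.1391)
n_5 = (-0.7322, -0.6810)
  (0,1): δ = 101.70°  ·
  (0,2): δ = 8.12°  ✓
  (0,3): δ = 49.61°  ✓
  (0,4): δ = 82.22°  ·
  (0,5): δ = 133.14°  ·
  (1,2): δ = 70.18°  ·
  (1,3): δ = 28.68°  ✓
  (1,4): δ = 3.92°  ✓
  (1,5): δ = 54.84°  ✓
  (2,3): δ = 138.50°  ·
  (2,4): δ = 105.90°  ·
  (2,5): δ = 54.98°  ✓
  (3,4): δ = 147.40°  ·
  (3,5): δ = 96.47°  ·
  (4,5): δ = 129.08°  ·
antipodal pairs: 6

count = 6; pairs: (0,2), (0,3), (1,3), (1,4), (1,5), (2,5)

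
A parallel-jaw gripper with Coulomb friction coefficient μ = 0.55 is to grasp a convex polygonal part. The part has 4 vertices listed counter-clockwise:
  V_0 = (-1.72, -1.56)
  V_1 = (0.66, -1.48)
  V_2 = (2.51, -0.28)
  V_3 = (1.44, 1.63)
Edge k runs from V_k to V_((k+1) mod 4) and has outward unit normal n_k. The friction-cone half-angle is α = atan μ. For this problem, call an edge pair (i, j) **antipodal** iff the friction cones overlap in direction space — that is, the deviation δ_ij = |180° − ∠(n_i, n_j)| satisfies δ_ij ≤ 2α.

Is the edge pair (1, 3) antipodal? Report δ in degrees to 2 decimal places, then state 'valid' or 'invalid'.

δ = 12.30°, valid

α = atan 0.55 = 28.81°;  2α = 57.62°
edge 1: e_1 = (+1.85, +1.20);  n_1 = (+0.5442, -0.8390)
edge 3: e_3 = (-3.16, -3.19);  n_3 = (-0.7104, +0.7038)
∠(n_1, n_3) = 167.70°
δ = |180° − 167.70°| = 12.30°
12.30° ≤ 2α = 57.62°  →  valid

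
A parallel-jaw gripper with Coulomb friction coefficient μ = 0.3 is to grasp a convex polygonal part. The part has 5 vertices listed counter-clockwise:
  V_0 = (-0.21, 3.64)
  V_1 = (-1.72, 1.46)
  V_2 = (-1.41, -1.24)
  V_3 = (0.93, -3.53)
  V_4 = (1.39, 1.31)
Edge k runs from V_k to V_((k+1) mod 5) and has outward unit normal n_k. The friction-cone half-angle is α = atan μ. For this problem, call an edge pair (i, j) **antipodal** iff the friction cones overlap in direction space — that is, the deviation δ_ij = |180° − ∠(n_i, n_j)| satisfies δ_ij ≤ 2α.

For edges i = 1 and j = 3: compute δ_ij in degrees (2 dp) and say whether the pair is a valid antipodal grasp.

α = atan 0.3 = 16.70°;  2α = 33.40°
edge 1: e_1 = (+0.31, -2.70);  n_1 = (-0.9935, -0.1141)
edge 3: e_3 = (+0.46, +4.84);  n_3 = (+0.9955, -0.0946)
∠(n_1, n_3) = 168.02°
δ = |180° − 168.02°| = 11.98°
11.98° ≤ 2α = 33.40°  →  valid

δ = 11.98°, valid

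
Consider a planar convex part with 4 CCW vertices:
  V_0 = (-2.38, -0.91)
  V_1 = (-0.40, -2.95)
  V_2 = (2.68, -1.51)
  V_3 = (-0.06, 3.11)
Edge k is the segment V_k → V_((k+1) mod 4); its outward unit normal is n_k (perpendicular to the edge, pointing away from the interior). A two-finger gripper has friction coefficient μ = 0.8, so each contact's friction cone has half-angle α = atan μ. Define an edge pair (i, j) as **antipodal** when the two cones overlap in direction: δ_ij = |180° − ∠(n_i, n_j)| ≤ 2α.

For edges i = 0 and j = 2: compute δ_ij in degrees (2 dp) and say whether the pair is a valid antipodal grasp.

α = atan 0.8 = 38.66°;  2α = 77.32°
edge 0: e_0 = (+1.98, -2.04);  n_0 = (-0.7176, -0.6965)
edge 2: e_2 = (-2.74, +4.62);  n_2 = (+0.8601, +0.5101)
∠(n_0, n_2) = 166.53°
δ = |180° − 166.53°| = 13.47°
13.47° ≤ 2α = 77.32°  →  valid

δ = 13.47°, valid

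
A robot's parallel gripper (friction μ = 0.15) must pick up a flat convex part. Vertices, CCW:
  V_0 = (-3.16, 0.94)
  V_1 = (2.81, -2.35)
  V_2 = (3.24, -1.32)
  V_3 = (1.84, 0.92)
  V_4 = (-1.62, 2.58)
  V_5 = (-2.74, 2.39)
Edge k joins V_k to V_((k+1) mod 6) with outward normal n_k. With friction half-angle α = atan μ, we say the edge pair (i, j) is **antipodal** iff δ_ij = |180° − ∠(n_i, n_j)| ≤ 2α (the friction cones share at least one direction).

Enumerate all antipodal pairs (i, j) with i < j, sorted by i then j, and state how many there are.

α = atan 0.15 = 8.53°;  2α = 17.06°
n_0 = (-0.4827, -0.8758)
n_1 = (+0.9228, -0.3853)
n_2 = (+0.8480, +0.5300)
n_3 = (+0.4326, +0.9016)
n_4 = (-0.1673, +0.9859)
n_5 = (-0.9605, +0.2782)
  (0,1): δ = 83.80°  ·
  (0,2): δ = 29.14°  ·
  (0,3): δ = 3.23°  ✓
  (0,4): δ = 38.49°  ·
  (0,5): δ = 102.70°  ·
  (1,2): δ = 125.34°  ·
  (1,3): δ = 92.97°  ·
  (1,4): δ = 57.71°  ·
  (1,5): δ = 6.51°  ✓
  (2,3): δ = 147.64°  ·
  (2,4): δ = 112.38°  ·
  (2,5): δ = 48.16°  ·
  (3,4): δ = 144.74°  ·
  (3,5): δ = 80.52°  ·
  (4,5): δ = 115.78°  ·
antipodal pairs: 2

count = 2; pairs: (0,3), (1,5)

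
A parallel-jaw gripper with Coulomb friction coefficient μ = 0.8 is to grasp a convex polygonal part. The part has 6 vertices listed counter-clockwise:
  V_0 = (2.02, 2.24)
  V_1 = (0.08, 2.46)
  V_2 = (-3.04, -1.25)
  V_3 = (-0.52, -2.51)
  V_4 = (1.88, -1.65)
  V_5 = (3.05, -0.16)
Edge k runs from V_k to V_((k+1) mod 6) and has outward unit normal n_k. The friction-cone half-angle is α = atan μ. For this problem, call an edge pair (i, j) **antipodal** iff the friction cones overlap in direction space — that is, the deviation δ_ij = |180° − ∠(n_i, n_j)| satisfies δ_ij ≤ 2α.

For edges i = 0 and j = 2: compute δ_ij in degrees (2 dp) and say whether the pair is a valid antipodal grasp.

α = atan 0.8 = 38.66°;  2α = 77.32°
edge 0: e_0 = (-1.94, +0.22);  n_0 = (+0.1127, +0.9936)
edge 2: e_2 = (+2.52, -1.26);  n_2 = (-0.4472, -0.8944)
∠(n_0, n_2) = 159.90°
δ = |180° − 159.90°| = 20.10°
20.10° ≤ 2α = 77.32°  →  valid

δ = 20.10°, valid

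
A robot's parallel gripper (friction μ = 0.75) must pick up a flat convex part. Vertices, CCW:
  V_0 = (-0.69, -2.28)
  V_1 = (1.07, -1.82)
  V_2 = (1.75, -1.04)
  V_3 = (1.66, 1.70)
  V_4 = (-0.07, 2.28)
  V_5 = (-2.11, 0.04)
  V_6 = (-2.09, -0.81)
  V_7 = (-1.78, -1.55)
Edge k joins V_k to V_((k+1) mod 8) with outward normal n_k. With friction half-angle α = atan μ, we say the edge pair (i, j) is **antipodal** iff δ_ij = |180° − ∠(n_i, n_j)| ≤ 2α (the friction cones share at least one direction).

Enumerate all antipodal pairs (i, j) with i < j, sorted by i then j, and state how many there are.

α = atan 0.75 = 36.87°;  2α = 73.74°
n_0 = (+0.2529, -0.9675)
n_1 = (+0.7538, -0.6571)
n_2 = (+0.9995, +0.0328)
n_3 = (+0.3179, +0.9481)
n_4 = (-0.7393, +0.6733)
n_5 = (-0.9997, -0.0235)
n_6 = (-0.9223, -0.3864)
n_7 = (-0.5565, -0.8309)
  (0,1): δ = 145.73°  ·
  (0,2): δ = 102.77°  ·
  (0,3): δ = 33.18°  ✓
  (0,4): δ = 33.03°  ✓
  (0,5): δ = 76.70°  ·
  (0,6): δ = 98.08°  ·
  (0,7): δ = 131.54°  ·
  (1,2): δ = 137.04°  ·
  (1,3): δ = 67.45°  ✓
  (1,4): δ = 1.24°  ✓
  (1,5): δ = 42.43°  ✓
  (1,6): δ = 63.81°  ✓
  (1,7): δ = 97.27°  ·
  (2,3): δ = 110.42°  ·
  (2,4): δ = 44.21°  ✓
  (2,5): δ = 0.53°  ✓
  (2,6): δ = 20.85°  ✓
  (2,7): δ = 54.31°  ✓
  (3,4): δ = 113.79°  ·
  (3,5): δ = 70.12°  ✓
  (3,6): δ = 48.74°  ✓
  (3,7): δ = 15.28°  ✓
  (4,5): δ = 136.33°  ·
  (4,6): δ = 114.95°  ·
  (4,7): δ = 81.49°  ·
  (5,6): δ = 158.62°  ·
  (5,7): δ = 125.16°  ·
  (6,7): δ = 146.54°  ·
antipodal pairs: 13

count = 13; pairs: (0,3), (0,4), (1,3), (1,4), (1,5), (1,6), (2,4), (2,5), (2,6), (2,7), (3,5), (3,6), (3,7)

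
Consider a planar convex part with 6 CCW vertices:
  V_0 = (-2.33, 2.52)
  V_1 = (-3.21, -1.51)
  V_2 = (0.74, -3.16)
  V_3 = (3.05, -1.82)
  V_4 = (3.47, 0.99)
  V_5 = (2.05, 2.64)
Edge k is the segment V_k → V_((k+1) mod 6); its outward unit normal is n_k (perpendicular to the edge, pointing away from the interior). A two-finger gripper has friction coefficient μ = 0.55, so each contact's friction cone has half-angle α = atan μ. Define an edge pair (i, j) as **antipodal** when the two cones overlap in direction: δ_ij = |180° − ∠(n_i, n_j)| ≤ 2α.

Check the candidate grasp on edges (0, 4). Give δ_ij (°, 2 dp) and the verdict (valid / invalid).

α = atan 0.55 = 28.81°;  2α = 57.62°
edge 0: e_0 = (-0.88, -4.03);  n_0 = (-0.9770, +0.2133)
edge 4: e_4 = (-1.42, +1.65);  n_4 = (+0.7580, +0.6523)
∠(n_0, n_4) = 126.97°
δ = |180° − 126.97°| = 53.03°
53.03° ≤ 2α = 57.62°  →  valid

δ = 53.03°, valid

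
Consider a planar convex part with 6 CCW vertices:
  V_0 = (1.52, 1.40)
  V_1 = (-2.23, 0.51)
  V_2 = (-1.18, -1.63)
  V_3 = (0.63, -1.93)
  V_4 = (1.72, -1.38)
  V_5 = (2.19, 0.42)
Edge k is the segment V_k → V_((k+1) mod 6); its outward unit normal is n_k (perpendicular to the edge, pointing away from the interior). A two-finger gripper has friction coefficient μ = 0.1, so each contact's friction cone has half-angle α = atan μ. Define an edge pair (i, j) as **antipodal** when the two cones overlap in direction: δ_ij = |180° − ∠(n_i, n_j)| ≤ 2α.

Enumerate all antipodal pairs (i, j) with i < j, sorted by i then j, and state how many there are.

count = 1; pairs: (1,5)

α = atan 0.1 = 5.71°;  2α = 11.42°
n_0 = (-0.2309, +0.9730)
n_1 = (-0.8978, -0.4405)
n_2 = (-0.1635, -0.9865)
n_3 = (+0.4505, -0.8928)
n_4 = (+0.9676, -0.2526)
n_5 = (+0.8255, +0.5644)
  (0,1): δ = 77.22°  ·
  (0,2): δ = 22.76°  ·
  (0,3): δ = 13.42°  ·
  (0,4): δ = 62.01°  ·
  (0,5): δ = 111.01°  ·
  (1,2): δ = 125.55°  ·
  (1,3): δ = 89.36°  ·
  (1,4): δ = 40.77°  ·
  (1,5): δ = 8.22°  ✓
  (2,3): δ = 143.81°  ·
  (2,4): δ = 95.22°  ·
  (2,5): δ = 46.23°  ·
  (3,4): δ = 131.41°  ·
  (3,5): δ = 82.42°  ·
  (4,5): δ = 131.01°  ·
antipodal pairs: 1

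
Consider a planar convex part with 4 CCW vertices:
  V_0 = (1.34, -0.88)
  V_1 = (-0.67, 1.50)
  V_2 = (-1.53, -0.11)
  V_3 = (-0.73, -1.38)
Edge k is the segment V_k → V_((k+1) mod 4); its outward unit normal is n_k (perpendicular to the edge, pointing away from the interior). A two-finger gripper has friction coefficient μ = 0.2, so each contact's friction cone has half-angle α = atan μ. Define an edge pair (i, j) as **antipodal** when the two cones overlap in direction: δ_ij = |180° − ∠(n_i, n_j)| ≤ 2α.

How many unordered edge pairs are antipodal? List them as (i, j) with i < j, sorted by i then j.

α = atan 0.2 = 11.31°;  2α = 22.62°
n_0 = (+0.7640, +0.6452)
n_1 = (-0.8820, +0.4712)
n_2 = (-0.8461, -0.5330)
n_3 = (+0.2348, -0.9720)
  (0,1): δ = 68.29°  ·
  (0,2): δ = 7.97°  ✓
  (0,3): δ = 63.40°  ·
  (1,2): δ = 119.68°  ·
  (1,3): δ = 48.31°  ·
  (2,3): δ = 108.63°  ·
antipodal pairs: 1

count = 1; pairs: (0,2)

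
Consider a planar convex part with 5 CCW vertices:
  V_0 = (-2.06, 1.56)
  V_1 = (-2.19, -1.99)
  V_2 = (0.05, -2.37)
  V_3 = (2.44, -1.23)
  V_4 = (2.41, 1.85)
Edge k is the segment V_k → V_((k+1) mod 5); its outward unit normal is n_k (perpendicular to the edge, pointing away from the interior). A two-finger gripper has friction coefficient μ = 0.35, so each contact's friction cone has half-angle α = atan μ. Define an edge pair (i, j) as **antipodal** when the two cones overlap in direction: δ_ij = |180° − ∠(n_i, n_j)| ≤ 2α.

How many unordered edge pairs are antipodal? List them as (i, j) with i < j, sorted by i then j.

α = atan 0.35 = 19.29°;  2α = 38.58°
n_0 = (-0.9993, +0.0366)
n_1 = (-0.1673, -0.9859)
n_2 = (+0.4305, -0.9026)
n_3 = (+1.0000, +0.0097)
n_4 = (-0.0647, +0.9979)
  (0,1): δ = 97.53°  ·
  (0,2): δ = 62.40°  ·
  (0,3): δ = 2.66°  ✓
  (0,4): δ = 95.81°  ·
  (1,2): δ = 144.87°  ·
  (1,3): δ = 79.81°  ·
  (1,4): δ = 13.34°  ✓
  (2,3): δ = 114.94°  ·
  (2,4): δ = 21.79°  ✓
  (3,4): δ = 86.85°  ·
antipodal pairs: 3

count = 3; pairs: (0,3), (1,4), (2,4)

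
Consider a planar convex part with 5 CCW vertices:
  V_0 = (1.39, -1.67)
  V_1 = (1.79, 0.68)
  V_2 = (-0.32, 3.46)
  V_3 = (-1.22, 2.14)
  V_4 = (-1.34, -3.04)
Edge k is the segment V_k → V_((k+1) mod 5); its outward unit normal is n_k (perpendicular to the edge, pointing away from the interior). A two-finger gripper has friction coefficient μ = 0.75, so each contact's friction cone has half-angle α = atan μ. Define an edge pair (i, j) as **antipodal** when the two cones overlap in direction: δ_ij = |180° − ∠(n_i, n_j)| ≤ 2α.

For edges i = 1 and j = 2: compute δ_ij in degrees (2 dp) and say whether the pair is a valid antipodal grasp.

δ = 71.49°, valid

α = atan 0.75 = 36.87°;  2α = 73.74°
edge 1: e_1 = (-2.11, +2.78);  n_1 = (+0.7965, +0.6046)
edge 2: e_2 = (-0.90, -1.32);  n_2 = (-0.8262, +0.5633)
∠(n_1, n_2) = 108.51°
δ = |180° − 108.51°| = 71.49°
71.49° ≤ 2α = 73.74°  →  valid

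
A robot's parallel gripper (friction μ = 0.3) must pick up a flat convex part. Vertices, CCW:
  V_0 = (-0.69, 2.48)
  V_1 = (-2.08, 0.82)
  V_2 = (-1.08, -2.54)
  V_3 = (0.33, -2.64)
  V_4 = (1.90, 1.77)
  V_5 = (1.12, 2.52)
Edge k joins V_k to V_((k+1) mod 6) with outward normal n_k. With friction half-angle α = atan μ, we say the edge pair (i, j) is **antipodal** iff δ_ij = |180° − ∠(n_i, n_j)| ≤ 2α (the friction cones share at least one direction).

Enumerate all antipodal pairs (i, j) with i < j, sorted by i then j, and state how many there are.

α = atan 0.3 = 16.70°;  2α = 33.40°
n_0 = (-0.7667, +0.6420)
n_1 = (-0.9585, -0.2853)
n_2 = (-0.0707, -0.9975)
n_3 = (+0.9421, -0.3354)
n_4 = (+0.6931, +0.7208)
n_5 = (-0.0221, +0.9998)
  (0,1): δ = 123.48°  ·
  (0,2): δ = 54.12°  ·
  (0,3): δ = 20.34°  ✓
  (0,4): δ = 86.06°  ·
  (0,5): δ = 131.21°  ·
  (1,2): δ = 110.63°  ·
  (1,3): δ = 36.17°  ·
  (1,4): δ = 29.55°  ✓
  (1,5): δ = 74.69°  ·
  (2,3): δ = 105.54°  ·
  (2,4): δ = 39.82°  ·
  (2,5): δ = 5.32°  ✓
  (3,4): δ = 114.28°  ·
  (3,5): δ = 69.14°  ·
  (4,5): δ = 134.86°  ·
antipodal pairs: 3

count = 3; pairs: (0,3), (1,4), (2,5)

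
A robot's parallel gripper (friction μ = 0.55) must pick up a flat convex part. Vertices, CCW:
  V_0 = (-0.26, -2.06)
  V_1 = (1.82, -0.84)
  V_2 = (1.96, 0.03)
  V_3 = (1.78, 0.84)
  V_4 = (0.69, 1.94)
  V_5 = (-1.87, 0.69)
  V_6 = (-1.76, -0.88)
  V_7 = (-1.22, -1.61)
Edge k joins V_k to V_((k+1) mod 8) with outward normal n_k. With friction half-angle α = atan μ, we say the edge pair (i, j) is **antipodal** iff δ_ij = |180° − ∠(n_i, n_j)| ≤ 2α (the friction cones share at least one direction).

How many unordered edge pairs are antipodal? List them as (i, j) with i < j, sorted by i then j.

count = 11; pairs: (0,4), (1,4), (1,5), (1,6), (2,5), (2,6), (2,7), (3,5), (3,6), (3,7), (4,7)

α = atan 0.55 = 28.81°;  2α = 57.62°
n_0 = (+0.5059, -0.8626)
n_1 = (+0.9873, -0.1589)
n_2 = (+0.9762, +0.2169)
n_3 = (+0.7103, +0.7039)
n_4 = (-0.4388, +0.8986)
n_5 = (-0.9976, -0.0699)
n_6 = (-0.8039, -0.5947)
n_7 = (-0.4244, -0.9055)
  (0,1): δ = 129.53°  ·
  (0,2): δ = 107.86°  ·
  (0,3): δ = 75.65°  ·
  (0,4): δ = 4.37°  ✓
  (0,5): δ = 63.61°  ·
  (0,6): δ = 96.10°  ·
  (0,7): δ = 124.49°  ·
  (1,2): δ = 158.33°  ·
  (1,3): δ = 126.12°  ·
  (1,4): δ = 54.83°  ✓
  (1,5): δ = 13.15°  ✓
  (1,6): δ = 45.63°  ✓
  (1,7): δ = 74.03°  ·
  (2,3): δ = 147.79°  ·
  (2,4): δ = 76.50°  ·
  (2,5): δ = 8.52°  ✓
  (2,6): δ = 23.96°  ✓
  (2,7): δ = 52.36°  ✓
  (3,4): δ = 108.71°  ·
  (3,5): δ = 40.73°  ✓
  (3,6): δ = 8.25°  ✓
  (3,7): δ = 20.15°  ✓
  (4,5): δ = 112.02°  ·
  (4,6): δ = 79.53°  ·
  (4,7): δ = 51.14°  ✓
  (5,6): δ = 147.52°  ·
  (5,7): δ = 119.12°  ·
  (6,7): δ = 151.61°  ·
antipodal pairs: 11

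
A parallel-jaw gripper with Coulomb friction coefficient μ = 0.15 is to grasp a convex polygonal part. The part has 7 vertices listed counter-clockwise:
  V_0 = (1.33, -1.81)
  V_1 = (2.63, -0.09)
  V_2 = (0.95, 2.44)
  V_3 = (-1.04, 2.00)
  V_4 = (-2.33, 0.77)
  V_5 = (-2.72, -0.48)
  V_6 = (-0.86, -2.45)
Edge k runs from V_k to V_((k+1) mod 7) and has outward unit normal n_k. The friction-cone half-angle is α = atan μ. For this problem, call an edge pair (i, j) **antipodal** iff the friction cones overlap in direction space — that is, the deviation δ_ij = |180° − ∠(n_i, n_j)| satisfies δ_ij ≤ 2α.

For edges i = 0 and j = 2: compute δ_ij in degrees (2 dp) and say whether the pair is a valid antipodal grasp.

α = atan 0.15 = 8.53°;  2α = 17.06°
edge 0: e_0 = (+1.30, +1.72);  n_0 = (+0.7978, -0.6030)
edge 2: e_2 = (-1.99, -0.44);  n_2 = (-0.2159, +0.9764)
∠(n_0, n_2) = 139.55°
δ = |180° − 139.55°| = 40.45°
40.45° > 2α = 17.06°  →  invalid

δ = 40.45°, invalid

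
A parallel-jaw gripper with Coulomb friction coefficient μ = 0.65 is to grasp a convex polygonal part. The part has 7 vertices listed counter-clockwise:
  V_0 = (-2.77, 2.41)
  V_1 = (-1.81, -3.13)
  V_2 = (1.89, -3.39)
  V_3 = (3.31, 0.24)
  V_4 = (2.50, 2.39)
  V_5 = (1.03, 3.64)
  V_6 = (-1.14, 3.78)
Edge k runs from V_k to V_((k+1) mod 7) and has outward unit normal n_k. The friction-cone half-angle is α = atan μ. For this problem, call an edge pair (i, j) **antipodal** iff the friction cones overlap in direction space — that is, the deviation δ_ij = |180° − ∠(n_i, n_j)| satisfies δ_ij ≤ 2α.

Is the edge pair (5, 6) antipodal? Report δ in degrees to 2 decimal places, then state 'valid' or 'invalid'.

α = atan 0.65 = 33.02°;  2α = 66.05°
edge 5: e_5 = (-2.17, +0.14);  n_5 = (+0.0644, +0.9979)
edge 6: e_6 = (-1.63, -1.37);  n_6 = (-0.6434, +0.7655)
∠(n_5, n_6) = 43.74°
δ = |180° − 43.74°| = 136.26°
136.26° > 2α = 66.05°  →  invalid

δ = 136.26°, invalid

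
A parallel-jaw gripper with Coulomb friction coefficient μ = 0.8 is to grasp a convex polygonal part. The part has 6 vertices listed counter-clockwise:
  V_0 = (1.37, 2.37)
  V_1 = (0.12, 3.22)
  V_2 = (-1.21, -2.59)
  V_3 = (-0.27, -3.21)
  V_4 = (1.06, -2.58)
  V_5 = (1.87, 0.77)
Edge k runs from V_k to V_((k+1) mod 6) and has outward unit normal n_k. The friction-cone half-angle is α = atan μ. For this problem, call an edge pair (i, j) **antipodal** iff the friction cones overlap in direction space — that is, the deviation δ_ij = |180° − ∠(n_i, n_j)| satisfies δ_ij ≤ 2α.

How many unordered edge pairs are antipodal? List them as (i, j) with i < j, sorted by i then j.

count = 8; pairs: (0,1), (0,2), (0,3), (1,3), (1,4), (1,5), (2,4), (2,5)

α = atan 0.8 = 38.66°;  2α = 77.32°
n_0 = (+0.5623, +0.8269)
n_1 = (-0.9748, +0.2231)
n_2 = (-0.5506, -0.8348)
n_3 = (+0.4281, -0.9037)
n_4 = (+0.9720, -0.2350)
n_5 = (+0.9545, +0.2983)
  (0,1): δ = 68.68°  ✓
  (0,2): δ = 0.81°  ✓
  (0,3): δ = 59.56°  ✓
  (0,4): δ = 110.62°  ·
  (0,5): δ = 141.57°  ·
  (1,2): δ = 110.51°  ·
  (1,3): δ = 51.76°  ✓
  (1,4): δ = 0.70°  ✓
  (1,5): δ = 30.25°  ✓
  (2,3): δ = 121.25°  ·
  (2,4): δ = 70.18°  ✓
  (2,5): δ = 39.24°  ✓
  (3,4): δ = 128.94°  ·
  (3,5): δ = 97.99°  ·
  (4,5): δ = 149.05°  ·
antipodal pairs: 8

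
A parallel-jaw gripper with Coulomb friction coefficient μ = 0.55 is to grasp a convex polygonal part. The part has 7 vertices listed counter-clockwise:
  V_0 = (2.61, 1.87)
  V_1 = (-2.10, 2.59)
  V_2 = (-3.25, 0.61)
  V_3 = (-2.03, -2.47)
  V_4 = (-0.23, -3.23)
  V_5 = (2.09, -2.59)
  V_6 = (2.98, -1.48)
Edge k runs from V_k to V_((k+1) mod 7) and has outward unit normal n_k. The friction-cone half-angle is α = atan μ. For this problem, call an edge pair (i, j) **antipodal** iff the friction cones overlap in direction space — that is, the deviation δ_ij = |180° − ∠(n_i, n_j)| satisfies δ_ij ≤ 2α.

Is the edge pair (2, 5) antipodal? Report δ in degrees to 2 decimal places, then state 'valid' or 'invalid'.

α = atan 0.55 = 28.81°;  2α = 57.62°
edge 2: e_2 = (+1.22, -3.08);  n_2 = (-0.9297, -0.3683)
edge 5: e_5 = (+0.89, +1.11);  n_5 = (+0.7802, -0.6256)
∠(n_2, n_5) = 119.67°
δ = |180° − 119.67°| = 60.33°
60.33° > 2α = 57.62°  →  invalid

δ = 60.33°, invalid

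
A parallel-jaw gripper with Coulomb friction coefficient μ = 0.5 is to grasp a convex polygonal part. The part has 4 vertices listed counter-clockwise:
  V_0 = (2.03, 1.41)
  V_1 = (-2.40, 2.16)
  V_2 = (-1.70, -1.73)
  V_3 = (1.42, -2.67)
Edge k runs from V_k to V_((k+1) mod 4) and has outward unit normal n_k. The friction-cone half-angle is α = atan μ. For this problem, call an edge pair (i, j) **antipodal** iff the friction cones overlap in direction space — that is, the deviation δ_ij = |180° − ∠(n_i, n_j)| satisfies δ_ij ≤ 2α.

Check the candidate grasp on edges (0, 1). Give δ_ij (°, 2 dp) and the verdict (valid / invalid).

δ = 70.19°, invalid

α = atan 0.5 = 26.57°;  2α = 53.13°
edge 0: e_0 = (-4.43, +0.75);  n_0 = (+0.1669, +0.9860)
edge 1: e_1 = (+0.70, -3.89);  n_1 = (-0.9842, -0.1771)
∠(n_0, n_1) = 109.81°
δ = |180° − 109.81°| = 70.19°
70.19° > 2α = 53.13°  →  invalid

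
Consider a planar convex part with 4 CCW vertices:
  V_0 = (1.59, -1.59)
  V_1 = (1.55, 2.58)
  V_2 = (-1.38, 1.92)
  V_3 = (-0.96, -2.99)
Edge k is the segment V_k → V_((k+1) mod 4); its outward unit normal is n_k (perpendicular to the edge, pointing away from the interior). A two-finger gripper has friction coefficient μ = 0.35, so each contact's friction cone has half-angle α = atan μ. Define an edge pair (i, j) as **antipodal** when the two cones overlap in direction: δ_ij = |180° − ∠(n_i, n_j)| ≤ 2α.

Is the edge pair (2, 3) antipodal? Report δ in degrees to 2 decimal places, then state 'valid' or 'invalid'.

δ = 66.12°, invalid

α = atan 0.35 = 19.29°;  2α = 38.58°
edge 2: e_2 = (+0.42, -4.91);  n_2 = (-0.9964, -0.0852)
edge 3: e_3 = (+2.55, +1.40);  n_3 = (+0.4813, -0.8766)
∠(n_2, n_3) = 113.88°
δ = |180° − 113.88°| = 66.12°
66.12° > 2α = 38.58°  →  invalid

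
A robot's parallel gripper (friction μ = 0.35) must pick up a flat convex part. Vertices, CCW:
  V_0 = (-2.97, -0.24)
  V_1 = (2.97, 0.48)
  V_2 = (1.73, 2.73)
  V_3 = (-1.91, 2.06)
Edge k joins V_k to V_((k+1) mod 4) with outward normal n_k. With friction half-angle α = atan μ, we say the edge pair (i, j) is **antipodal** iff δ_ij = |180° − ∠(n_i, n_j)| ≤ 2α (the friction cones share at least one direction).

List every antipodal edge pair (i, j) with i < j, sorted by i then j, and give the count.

α = atan 0.35 = 19.29°;  2α = 38.58°
n_0 = (+0.1203, -0.9927)
n_1 = (+0.8758, +0.4827)
n_2 = (-0.1810, +0.9835)
n_3 = (-0.9082, +0.4186)
  (0,1): δ = 68.05°  ·
  (0,2): δ = 3.52°  ✓
  (0,3): δ = 58.35°  ·
  (1,2): δ = 108.43°  ·
  (1,3): δ = 53.60°  ·
  (2,3): δ = 125.17°  ·
antipodal pairs: 1

count = 1; pairs: (0,2)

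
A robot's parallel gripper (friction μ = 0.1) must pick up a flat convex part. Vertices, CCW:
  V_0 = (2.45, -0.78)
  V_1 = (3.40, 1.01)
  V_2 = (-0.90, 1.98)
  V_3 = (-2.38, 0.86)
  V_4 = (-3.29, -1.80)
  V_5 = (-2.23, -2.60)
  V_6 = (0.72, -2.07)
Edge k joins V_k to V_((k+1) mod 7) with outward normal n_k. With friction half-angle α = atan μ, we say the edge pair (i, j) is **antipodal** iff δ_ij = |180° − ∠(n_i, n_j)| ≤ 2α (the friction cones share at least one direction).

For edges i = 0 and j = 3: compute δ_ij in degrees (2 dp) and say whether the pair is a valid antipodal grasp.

δ = 9.07°, valid

α = atan 0.1 = 5.71°;  2α = 11.42°
edge 0: e_0 = (+0.95, +1.79);  n_0 = (+0.8833, -0.4688)
edge 3: e_3 = (-0.91, -2.66);  n_3 = (-0.9462, +0.3237)
∠(n_0, n_3) = 170.93°
δ = |180° − 170.93°| = 9.07°
9.07° ≤ 2α = 11.42°  →  valid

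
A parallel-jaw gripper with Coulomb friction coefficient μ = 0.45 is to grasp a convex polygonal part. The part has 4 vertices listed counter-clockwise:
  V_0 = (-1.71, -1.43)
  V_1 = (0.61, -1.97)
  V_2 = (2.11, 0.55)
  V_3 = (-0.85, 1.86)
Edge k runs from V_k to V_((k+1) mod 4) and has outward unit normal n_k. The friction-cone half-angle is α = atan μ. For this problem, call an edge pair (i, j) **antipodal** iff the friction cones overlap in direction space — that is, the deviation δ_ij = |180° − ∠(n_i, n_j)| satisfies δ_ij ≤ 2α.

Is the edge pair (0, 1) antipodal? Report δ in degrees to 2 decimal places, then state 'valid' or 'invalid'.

δ = 107.66°, invalid

α = atan 0.45 = 24.23°;  2α = 48.46°
edge 0: e_0 = (+2.32, -0.54);  n_0 = (-0.2267, -0.9740)
edge 1: e_1 = (+1.50, +2.52);  n_1 = (+0.8593, -0.5115)
∠(n_0, n_1) = 72.34°
δ = |180° − 72.34°| = 107.66°
107.66° > 2α = 48.46°  →  invalid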